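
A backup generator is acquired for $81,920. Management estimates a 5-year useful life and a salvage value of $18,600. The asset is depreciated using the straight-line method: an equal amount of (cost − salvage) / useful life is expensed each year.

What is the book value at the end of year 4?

$31,264

Depreciable base = $81,920 − $18,600 = $63,320.
Annual expense = $63,320 / 5 = $12,664.
End of year 1: book value $69,256.
End of year 2: book value $56,592.
End of year 3: book value $43,928.
End of year 4: book value $31,264.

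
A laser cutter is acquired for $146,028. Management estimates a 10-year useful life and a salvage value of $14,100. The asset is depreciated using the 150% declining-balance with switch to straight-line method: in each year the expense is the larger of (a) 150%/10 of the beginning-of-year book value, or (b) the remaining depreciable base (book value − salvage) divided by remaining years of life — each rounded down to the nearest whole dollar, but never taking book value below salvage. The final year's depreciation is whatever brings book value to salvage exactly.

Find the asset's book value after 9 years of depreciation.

$24,239

Depreciable base = $146,028 − $14,100 = $131,928.
Year 1: DB = ⌊$146,028 × 150%/10⌋ = $21,904; SL = ⌊$131,928/10⌋ = $13,192 → take DB $21,904. Book value $124,124.
Year 2: DB = ⌊$124,124 × 150%/10⌋ = $18,618; SL = ⌊$110,024/9⌋ = $12,224 → take DB $18,618. Book value $105,506.
Year 3: DB = ⌊$105,506 × 150%/10⌋ = $15,825; SL = ⌊$91,406/8⌋ = $11,425 → take DB $15,825. Book value $89,681.
Year 4: DB = ⌊$89,681 × 150%/10⌋ = $13,452; SL = ⌊$75,581/7⌋ = $10,797 → take DB $13,452. Book value $76,229.
Year 5: DB = ⌊$76,229 × 150%/10⌋ = $11,434; SL = ⌊$62,129/6⌋ = $10,354 → take DB $11,434. Book value $64,795.
Year 6: DB = ⌊$64,795 × 150%/10⌋ = $9,719; SL = ⌊$50,695/5⌋ = $10,139 → take SL $10,139. Book value $54,656.
Year 7: DB = ⌊$54,656 × 150%/10⌋ = $8,198; SL = ⌊$40,556/4⌋ = $10,139 → take SL $10,139. Book value $44,517.
Year 8: DB = ⌊$44,517 × 150%/10⌋ = $6,677; SL = ⌊$30,417/3⌋ = $10,139 → take SL $10,139. Book value $34,378.
Year 9: DB = ⌊$34,378 × 150%/10⌋ = $5,156; SL = ⌊$20,278/2⌋ = $10,139 → take SL $10,139. Book value $24,239.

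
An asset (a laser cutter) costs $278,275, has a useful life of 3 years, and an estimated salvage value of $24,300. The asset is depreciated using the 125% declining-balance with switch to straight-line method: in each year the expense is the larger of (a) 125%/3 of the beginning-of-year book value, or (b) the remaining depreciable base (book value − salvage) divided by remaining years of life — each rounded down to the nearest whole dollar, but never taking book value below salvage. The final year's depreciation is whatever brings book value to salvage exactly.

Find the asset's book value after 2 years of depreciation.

Depreciable base = $278,275 − $24,300 = $253,975.
Year 1: DB = ⌊$278,275 × 125%/3⌋ = $115,947; SL = ⌊$253,975/3⌋ = $84,658 → take DB $115,947. Book value $162,328.
Year 2: DB = ⌊$162,328 × 125%/3⌋ = $67,636; SL = ⌊$138,028/2⌋ = $69,014 → take SL $69,014. Book value $93,314.

$93,314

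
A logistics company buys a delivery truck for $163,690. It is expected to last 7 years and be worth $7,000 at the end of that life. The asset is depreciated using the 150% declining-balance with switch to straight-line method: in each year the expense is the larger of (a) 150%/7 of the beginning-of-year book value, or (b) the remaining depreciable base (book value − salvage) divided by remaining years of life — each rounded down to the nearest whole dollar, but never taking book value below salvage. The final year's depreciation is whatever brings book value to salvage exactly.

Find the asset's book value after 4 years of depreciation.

$61,300

Depreciable base = $163,690 − $7,000 = $156,690.
Year 1: DB = ⌊$163,690 × 150%/7⌋ = $35,076; SL = ⌊$156,690/7⌋ = $22,384 → take DB $35,076. Book value $128,614.
Year 2: DB = ⌊$128,614 × 150%/7⌋ = $27,560; SL = ⌊$121,614/6⌋ = $20,269 → take DB $27,560. Book value $101,054.
Year 3: DB = ⌊$101,054 × 150%/7⌋ = $21,654; SL = ⌊$94,054/5⌋ = $18,810 → take DB $21,654. Book value $79,400.
Year 4: DB = ⌊$79,400 × 150%/7⌋ = $17,014; SL = ⌊$72,400/4⌋ = $18,100 → take SL $18,100. Book value $61,300.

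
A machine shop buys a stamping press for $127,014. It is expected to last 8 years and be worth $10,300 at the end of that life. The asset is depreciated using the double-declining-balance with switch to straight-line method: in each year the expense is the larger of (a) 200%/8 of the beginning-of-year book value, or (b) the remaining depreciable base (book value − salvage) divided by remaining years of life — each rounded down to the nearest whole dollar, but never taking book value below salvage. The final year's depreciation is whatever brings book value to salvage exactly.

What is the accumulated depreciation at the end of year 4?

Depreciable base = $127,014 − $10,300 = $116,714.
Year 1: DB = ⌊$127,014 × 200%/8⌋ = $31,753; SL = ⌊$116,714/8⌋ = $14,589 → take DB $31,753. Book value $95,261.
Year 2: DB = ⌊$95,261 × 200%/8⌋ = $23,815; SL = ⌊$84,961/7⌋ = $12,137 → take DB $23,815. Book value $71,446.
Year 3: DB = ⌊$71,446 × 200%/8⌋ = $17,861; SL = ⌊$61,146/6⌋ = $10,191 → take DB $17,861. Book value $53,585.
Year 4: DB = ⌊$53,585 × 200%/8⌋ = $13,396; SL = ⌊$43,285/5⌋ = $8,657 → take DB $13,396. Book value $40,189.
Accumulated through year 4 = $127,014 − $40,189 = $86,825.

$86,825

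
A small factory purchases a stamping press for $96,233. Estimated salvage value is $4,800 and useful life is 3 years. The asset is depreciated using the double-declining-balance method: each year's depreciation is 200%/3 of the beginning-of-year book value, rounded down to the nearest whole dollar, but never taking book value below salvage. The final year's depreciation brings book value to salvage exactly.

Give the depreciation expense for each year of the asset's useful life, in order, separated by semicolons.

Depreciable base = $96,233 − $4,800 = $91,433.
Year 1: ⌊$96,233 × 200%/3⌋ = $64,155. Book value $32,078.
Year 2: ⌊$32,078 × 200%/3⌋ = $21,385. Book value $10,693.
Year 3 (final): $10,693 − $4,800 = $5,893. Book value $4,800.

$64,155; $21,385; $5,893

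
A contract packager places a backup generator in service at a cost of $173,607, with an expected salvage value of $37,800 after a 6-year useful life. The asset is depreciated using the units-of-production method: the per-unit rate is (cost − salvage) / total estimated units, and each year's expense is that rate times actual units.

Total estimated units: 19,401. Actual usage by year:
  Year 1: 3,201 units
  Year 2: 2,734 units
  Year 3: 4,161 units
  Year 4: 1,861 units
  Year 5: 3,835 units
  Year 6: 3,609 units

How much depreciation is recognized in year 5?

$26,845

Depreciable base = $173,607 − $37,800 = $135,807.
Rate = $135,807 / 19,401 units = $7 per unit.
Year 1: 3,201 × $7 = $22,407. Book value $151,200.
Year 2: 2,734 × $7 = $19,138. Book value $132,062.
Year 3: 4,161 × $7 = $29,127. Book value $102,935.
Year 4: 1,861 × $7 = $13,027. Book value $89,908.
Year 5: 3,835 × $7 = $26,845. Book value $63,063.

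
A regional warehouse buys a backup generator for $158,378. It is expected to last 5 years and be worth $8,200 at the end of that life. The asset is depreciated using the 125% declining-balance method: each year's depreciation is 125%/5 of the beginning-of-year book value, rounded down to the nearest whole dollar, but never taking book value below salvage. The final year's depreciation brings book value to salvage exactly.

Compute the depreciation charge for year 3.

$22,272

Depreciable base = $158,378 − $8,200 = $150,178.
Year 1: ⌊$158,378 × 125%/5⌋ = $39,594. Book value $118,784.
Year 2: ⌊$118,784 × 125%/5⌋ = $29,696. Book value $89,088.
Year 3: ⌊$89,088 × 125%/5⌋ = $22,272. Book value $66,816.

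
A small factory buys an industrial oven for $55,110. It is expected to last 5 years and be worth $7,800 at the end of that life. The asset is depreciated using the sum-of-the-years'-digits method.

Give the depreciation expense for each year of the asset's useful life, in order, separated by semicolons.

$15,770; $12,616; $9,462; $6,308; $3,154

Depreciable base = $55,110 − $7,800 = $47,310.
Sum of the years' digits = 5+4+3+2+1 = 15.
Year 1: $47,310 × 5/15 = $15,770. Book value $39,340.
Year 2: $47,310 × 4/15 = $12,616. Book value $26,724.
Year 3: $47,310 × 3/15 = $9,462. Book value $17,262.
Year 4: $47,310 × 2/15 = $6,308. Book value $10,954.
Year 5: $47,310 × 1/15 = $3,154. Book value $7,800.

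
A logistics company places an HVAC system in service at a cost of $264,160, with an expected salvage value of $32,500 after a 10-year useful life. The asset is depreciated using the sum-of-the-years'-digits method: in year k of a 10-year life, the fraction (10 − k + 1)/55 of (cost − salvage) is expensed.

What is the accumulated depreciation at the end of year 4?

$143,208

Depreciable base = $264,160 − $32,500 = $231,660.
Sum of the years' digits = 10+9+8+7+6+5+4+3+2+1 = 55.
Year 1: $231,660 × 10/55 = $42,120. Book value $222,040.
Year 2: $231,660 × 9/55 = $37,908. Book value $184,132.
Year 3: $231,660 × 8/55 = $33,696. Book value $150,436.
Year 4: $231,660 × 7/55 = $29,484. Book value $120,952.
Accumulated through year 4 = $264,160 − $120,952 = $143,208.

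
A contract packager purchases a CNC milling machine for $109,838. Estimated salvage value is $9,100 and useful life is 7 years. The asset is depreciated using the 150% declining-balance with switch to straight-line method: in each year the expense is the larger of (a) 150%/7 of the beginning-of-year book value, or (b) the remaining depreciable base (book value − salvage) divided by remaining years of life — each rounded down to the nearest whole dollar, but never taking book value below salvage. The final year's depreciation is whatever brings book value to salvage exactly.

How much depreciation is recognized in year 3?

Depreciable base = $109,838 − $9,100 = $100,738.
Year 1: DB = ⌊$109,838 × 150%/7⌋ = $23,536; SL = ⌊$100,738/7⌋ = $14,391 → take DB $23,536. Book value $86,302.
Year 2: DB = ⌊$86,302 × 150%/7⌋ = $18,493; SL = ⌊$77,202/6⌋ = $12,867 → take DB $18,493. Book value $67,809.
Year 3: DB = ⌊$67,809 × 150%/7⌋ = $14,530; SL = ⌊$58,709/5⌋ = $11,741 → take DB $14,530. Book value $53,279.

$14,530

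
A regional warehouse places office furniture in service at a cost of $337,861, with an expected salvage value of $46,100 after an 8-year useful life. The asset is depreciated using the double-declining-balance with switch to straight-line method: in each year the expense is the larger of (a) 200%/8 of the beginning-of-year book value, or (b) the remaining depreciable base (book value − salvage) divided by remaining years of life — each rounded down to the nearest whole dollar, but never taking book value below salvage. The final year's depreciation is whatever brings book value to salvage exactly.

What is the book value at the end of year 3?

$142,536

Depreciable base = $337,861 − $46,100 = $291,761.
Year 1: DB = ⌊$337,861 × 200%/8⌋ = $84,465; SL = ⌊$291,761/8⌋ = $36,470 → take DB $84,465. Book value $253,396.
Year 2: DB = ⌊$253,396 × 200%/8⌋ = $63,349; SL = ⌊$207,296/7⌋ = $29,613 → take DB $63,349. Book value $190,047.
Year 3: DB = ⌊$190,047 × 200%/8⌋ = $47,511; SL = ⌊$143,947/6⌋ = $23,991 → take DB $47,511. Book value $142,536.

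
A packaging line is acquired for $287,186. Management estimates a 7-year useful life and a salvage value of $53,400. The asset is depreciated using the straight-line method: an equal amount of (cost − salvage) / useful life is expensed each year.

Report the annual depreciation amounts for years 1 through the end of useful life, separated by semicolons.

$33,398; $33,398; $33,398; $33,398; $33,398; $33,398; $33,398

Depreciable base = $287,186 − $53,400 = $233,786.
Annual expense = $233,786 / 7 = $33,398.
End of year 1: book value $253,788.
End of year 2: book value $220,390.
End of year 3: book value $186,992.
End of year 4: book value $153,594.
End of year 5: book value $120,196.
End of year 6: book value $86,798.
End of year 7: book value $53,400.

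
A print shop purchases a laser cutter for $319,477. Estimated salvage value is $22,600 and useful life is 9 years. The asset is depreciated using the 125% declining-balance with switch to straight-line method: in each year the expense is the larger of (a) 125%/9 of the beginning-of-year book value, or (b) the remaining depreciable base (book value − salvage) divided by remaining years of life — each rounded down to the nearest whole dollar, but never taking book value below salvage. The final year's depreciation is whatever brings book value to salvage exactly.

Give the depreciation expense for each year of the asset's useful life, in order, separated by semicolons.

Depreciable base = $319,477 − $22,600 = $296,877.
Year 1: DB = ⌊$319,477 × 125%/9⌋ = $44,371; SL = ⌊$296,877/9⌋ = $32,986 → take DB $44,371. Book value $275,106.
Year 2: DB = ⌊$275,106 × 125%/9⌋ = $38,209; SL = ⌊$252,506/8⌋ = $31,563 → take DB $38,209. Book value $236,897.
Year 3: DB = ⌊$236,897 × 125%/9⌋ = $32,902; SL = ⌊$214,297/7⌋ = $30,613 → take DB $32,902. Book value $203,995.
Year 4: DB = ⌊$203,995 × 125%/9⌋ = $28,332; SL = ⌊$181,395/6⌋ = $30,232 → take SL $30,232. Book value $173,763.
Year 5: DB = ⌊$173,763 × 125%/9⌋ = $24,133; SL = ⌊$151,163/5⌋ = $30,232 → take SL $30,232. Book value $143,531.
Year 6: DB = ⌊$143,531 × 125%/9⌋ = $19,934; SL = ⌊$120,931/4⌋ = $30,232 → take SL $30,232. Book value $113,299.
Year 7: DB = ⌊$113,299 × 125%/9⌋ = $15,735; SL = ⌊$90,699/3⌋ = $30,233 → take SL $30,233. Book value $83,066.
Year 8: DB = ⌊$83,066 × 125%/9⌋ = $11,536; SL = ⌊$60,466/2⌋ = $30,233 → take SL $30,233. Book value $52,833.
Year 9 (final): $52,833 − $22,600 = $30,233. Book value $22,600.

$44,371; $38,209; $32,902; $30,232; $30,232; $30,232; $30,233; $30,233; $30,233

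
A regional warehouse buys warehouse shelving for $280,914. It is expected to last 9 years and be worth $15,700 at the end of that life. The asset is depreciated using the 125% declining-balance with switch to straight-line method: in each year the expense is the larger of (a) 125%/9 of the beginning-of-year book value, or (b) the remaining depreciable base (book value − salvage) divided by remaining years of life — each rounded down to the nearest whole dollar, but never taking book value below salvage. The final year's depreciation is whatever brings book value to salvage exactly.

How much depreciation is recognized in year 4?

$27,278

Depreciable base = $280,914 − $15,700 = $265,214.
Year 1: DB = ⌊$280,914 × 125%/9⌋ = $39,015; SL = ⌊$265,214/9⌋ = $29,468 → take DB $39,015. Book value $241,899.
Year 2: DB = ⌊$241,899 × 125%/9⌋ = $33,597; SL = ⌊$226,199/8⌋ = $28,274 → take DB $33,597. Book value $208,302.
Year 3: DB = ⌊$208,302 × 125%/9⌋ = $28,930; SL = ⌊$192,602/7⌋ = $27,514 → take DB $28,930. Book value $179,372.
Year 4: DB = ⌊$179,372 × 125%/9⌋ = $24,912; SL = ⌊$163,672/6⌋ = $27,278 → take SL $27,278. Book value $152,094.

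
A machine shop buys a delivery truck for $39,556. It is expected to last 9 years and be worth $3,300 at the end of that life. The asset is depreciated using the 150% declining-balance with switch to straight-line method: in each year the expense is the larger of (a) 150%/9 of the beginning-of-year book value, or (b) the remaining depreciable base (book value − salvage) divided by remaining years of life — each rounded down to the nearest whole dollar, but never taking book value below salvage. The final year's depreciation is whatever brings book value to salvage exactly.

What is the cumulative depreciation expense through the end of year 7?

$29,956

Depreciable base = $39,556 − $3,300 = $36,256.
Year 1: DB = ⌊$39,556 × 150%/9⌋ = $6,592; SL = ⌊$36,256/9⌋ = $4,028 → take DB $6,592. Book value $32,964.
Year 2: DB = ⌊$32,964 × 150%/9⌋ = $5,494; SL = ⌊$29,664/8⌋ = $3,708 → take DB $5,494. Book value $27,470.
Year 3: DB = ⌊$27,470 × 150%/9⌋ = $4,578; SL = ⌊$24,170/7⌋ = $3,452 → take DB $4,578. Book value $22,892.
Year 4: DB = ⌊$22,892 × 150%/9⌋ = $3,815; SL = ⌊$19,592/6⌋ = $3,265 → take DB $3,815. Book value $19,077.
Year 5: DB = ⌊$19,077 × 150%/9⌋ = $3,179; SL = ⌊$15,777/5⌋ = $3,155 → take DB $3,179. Book value $15,898.
Year 6: DB = ⌊$15,898 × 150%/9⌋ = $2,649; SL = ⌊$12,598/4⌋ = $3,149 → take SL $3,149. Book value $12,749.
Year 7: DB = ⌊$12,749 × 150%/9⌋ = $2,124; SL = ⌊$9,449/3⌋ = $3,149 → take SL $3,149. Book value $9,600.
Accumulated through year 7 = $39,556 − $9,600 = $29,956.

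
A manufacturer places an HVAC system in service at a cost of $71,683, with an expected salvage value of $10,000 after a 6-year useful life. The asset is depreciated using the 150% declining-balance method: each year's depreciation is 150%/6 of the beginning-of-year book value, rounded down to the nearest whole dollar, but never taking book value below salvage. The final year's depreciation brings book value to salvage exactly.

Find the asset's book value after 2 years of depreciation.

$40,323

Depreciable base = $71,683 − $10,000 = $61,683.
Year 1: ⌊$71,683 × 150%/6⌋ = $17,920. Book value $53,763.
Year 2: ⌊$53,763 × 150%/6⌋ = $13,440. Book value $40,323.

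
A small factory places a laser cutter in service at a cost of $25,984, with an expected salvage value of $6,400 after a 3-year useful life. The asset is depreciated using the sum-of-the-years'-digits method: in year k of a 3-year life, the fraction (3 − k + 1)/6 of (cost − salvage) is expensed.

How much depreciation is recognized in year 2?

Depreciable base = $25,984 − $6,400 = $19,584.
Sum of the years' digits = 3+2+1 = 6.
Year 1: $19,584 × 3/6 = $9,792. Book value $16,192.
Year 2: $19,584 × 2/6 = $6,528. Book value $9,664.

$6,528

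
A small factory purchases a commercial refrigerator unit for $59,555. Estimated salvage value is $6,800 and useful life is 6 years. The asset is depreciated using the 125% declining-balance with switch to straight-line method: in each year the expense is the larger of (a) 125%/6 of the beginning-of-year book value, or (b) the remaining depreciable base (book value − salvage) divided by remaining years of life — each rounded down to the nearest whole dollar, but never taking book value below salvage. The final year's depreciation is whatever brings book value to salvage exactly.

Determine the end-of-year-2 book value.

Depreciable base = $59,555 − $6,800 = $52,755.
Year 1: DB = ⌊$59,555 × 125%/6⌋ = $12,407; SL = ⌊$52,755/6⌋ = $8,792 → take DB $12,407. Book value $47,148.
Year 2: DB = ⌊$47,148 × 125%/6⌋ = $9,822; SL = ⌊$40,348/5⌋ = $8,069 → take DB $9,822. Book value $37,326.

$37,326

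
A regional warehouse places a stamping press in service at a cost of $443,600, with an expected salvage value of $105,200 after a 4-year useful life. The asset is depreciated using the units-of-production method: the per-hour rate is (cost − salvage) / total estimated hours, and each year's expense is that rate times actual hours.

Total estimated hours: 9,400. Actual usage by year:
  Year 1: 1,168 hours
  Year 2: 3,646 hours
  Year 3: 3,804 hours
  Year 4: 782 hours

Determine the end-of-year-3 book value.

$133,352

Depreciable base = $443,600 − $105,200 = $338,400.
Rate = $338,400 / 9,400 hours = $36 per hour.
Year 1: 1,168 × $36 = $42,048. Book value $401,552.
Year 2: 3,646 × $36 = $131,256. Book value $270,296.
Year 3: 3,804 × $36 = $136,944. Book value $133,352.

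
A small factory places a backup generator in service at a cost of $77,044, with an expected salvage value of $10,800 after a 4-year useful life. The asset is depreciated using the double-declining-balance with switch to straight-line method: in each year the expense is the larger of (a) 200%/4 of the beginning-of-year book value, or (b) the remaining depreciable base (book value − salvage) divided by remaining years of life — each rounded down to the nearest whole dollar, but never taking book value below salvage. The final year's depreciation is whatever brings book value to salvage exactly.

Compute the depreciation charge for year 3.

Depreciable base = $77,044 − $10,800 = $66,244.
Year 1: DB = ⌊$77,044 × 200%/4⌋ = $38,522; SL = ⌊$66,244/4⌋ = $16,561 → take DB $38,522. Book value $38,522.
Year 2: DB = ⌊$38,522 × 200%/4⌋ = $19,261; SL = ⌊$27,722/3⌋ = $9,240 → take DB $19,261. Book value $19,261.
Year 3: DB = ⌊$19,261 × 200%/4⌋ = $9,630; SL = ⌊$8,461/2⌋ = $4,230 → take DB $9,630, capped at $8,461. Book value $10,800.

$8,461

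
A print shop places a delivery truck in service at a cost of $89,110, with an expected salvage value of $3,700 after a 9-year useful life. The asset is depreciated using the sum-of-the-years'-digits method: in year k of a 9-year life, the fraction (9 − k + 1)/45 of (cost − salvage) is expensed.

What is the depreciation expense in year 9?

Depreciable base = $89,110 − $3,700 = $85,410.
Sum of the years' digits = 9+8+7+6+5+4+3+2+1 = 45.
Year 1: $85,410 × 9/45 = $17,082. Book value $72,028.
Year 2: $85,410 × 8/45 = $15,184. Book value $56,844.
Year 3: $85,410 × 7/45 = $13,286. Book value $43,558.
Year 4: $85,410 × 6/45 = $11,388. Book value $32,170.
Year 5: $85,410 × 5/45 = $9,490. Book value $22,680.
Year 6: $85,410 × 4/45 = $7,592. Book value $15,088.
Year 7: $85,410 × 3/45 = $5,694. Book value $9,394.
Year 8: $85,410 × 2/45 = $3,796. Book value $5,598.
Year 9: $85,410 × 1/45 = $1,898. Book value $3,700.

$1,898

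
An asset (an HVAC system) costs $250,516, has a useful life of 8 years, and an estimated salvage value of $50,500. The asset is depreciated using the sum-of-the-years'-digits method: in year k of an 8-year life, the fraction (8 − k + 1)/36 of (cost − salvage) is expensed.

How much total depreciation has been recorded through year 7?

$194,460

Depreciable base = $250,516 − $50,500 = $200,016.
Sum of the years' digits = 8+7+6+5+4+3+2+1 = 36.
Year 1: $200,016 × 8/36 = $44,448. Book value $206,068.
Year 2: $200,016 × 7/36 = $38,892. Book value $167,176.
Year 3: $200,016 × 6/36 = $33,336. Book value $133,840.
Year 4: $200,016 × 5/36 = $27,780. Book value $106,060.
Year 5: $200,016 × 4/36 = $22,224. Book value $83,836.
Year 6: $200,016 × 3/36 = $16,668. Book value $67,168.
Year 7: $200,016 × 2/36 = $11,112. Book value $56,056.
Accumulated through year 7 = $250,516 − $56,056 = $194,460.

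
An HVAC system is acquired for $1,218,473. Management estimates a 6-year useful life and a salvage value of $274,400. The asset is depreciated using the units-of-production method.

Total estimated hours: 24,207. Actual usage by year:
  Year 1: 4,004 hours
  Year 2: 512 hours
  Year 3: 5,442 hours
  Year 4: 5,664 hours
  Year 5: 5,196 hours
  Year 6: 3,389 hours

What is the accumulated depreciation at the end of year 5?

$811,902

Depreciable base = $1,218,473 − $274,400 = $944,073.
Rate = $944,073 / 24,207 hours = $39 per hour.
Year 1: 4,004 × $39 = $156,156. Book value $1,062,317.
Year 2: 512 × $39 = $19,968. Book value $1,042,349.
Year 3: 5,442 × $39 = $212,238. Book value $830,111.
Year 4: 5,664 × $39 = $220,896. Book value $609,215.
Year 5: 5,196 × $39 = $202,644. Book value $406,571.
Accumulated through year 5 = $1,218,473 − $406,571 = $811,902.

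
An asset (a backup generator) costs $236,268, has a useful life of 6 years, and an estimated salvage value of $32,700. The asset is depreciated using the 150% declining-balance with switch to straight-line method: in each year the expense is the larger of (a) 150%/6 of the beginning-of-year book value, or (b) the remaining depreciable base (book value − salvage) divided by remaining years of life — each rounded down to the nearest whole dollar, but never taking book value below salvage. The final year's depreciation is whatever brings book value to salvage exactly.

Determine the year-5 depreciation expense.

$21,028

Depreciable base = $236,268 − $32,700 = $203,568.
Year 1: DB = ⌊$236,268 × 150%/6⌋ = $59,067; SL = ⌊$203,568/6⌋ = $33,928 → take DB $59,067. Book value $177,201.
Year 2: DB = ⌊$177,201 × 150%/6⌋ = $44,300; SL = ⌊$144,501/5⌋ = $28,900 → take DB $44,300. Book value $132,901.
Year 3: DB = ⌊$132,901 × 150%/6⌋ = $33,225; SL = ⌊$100,201/4⌋ = $25,050 → take DB $33,225. Book value $99,676.
Year 4: DB = ⌊$99,676 × 150%/6⌋ = $24,919; SL = ⌊$66,976/3⌋ = $22,325 → take DB $24,919. Book value $74,757.
Year 5: DB = ⌊$74,757 × 150%/6⌋ = $18,689; SL = ⌊$42,057/2⌋ = $21,028 → take SL $21,028. Book value $53,729.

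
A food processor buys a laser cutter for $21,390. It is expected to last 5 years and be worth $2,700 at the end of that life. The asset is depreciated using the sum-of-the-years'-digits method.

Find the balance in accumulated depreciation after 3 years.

Depreciable base = $21,390 − $2,700 = $18,690.
Sum of the years' digits = 5+4+3+2+1 = 15.
Year 1: $18,690 × 5/15 = $6,230. Book value $15,160.
Year 2: $18,690 × 4/15 = $4,984. Book value $10,176.
Year 3: $18,690 × 3/15 = $3,738. Book value $6,438.
Accumulated through year 3 = $21,390 − $6,438 = $14,952.

$14,952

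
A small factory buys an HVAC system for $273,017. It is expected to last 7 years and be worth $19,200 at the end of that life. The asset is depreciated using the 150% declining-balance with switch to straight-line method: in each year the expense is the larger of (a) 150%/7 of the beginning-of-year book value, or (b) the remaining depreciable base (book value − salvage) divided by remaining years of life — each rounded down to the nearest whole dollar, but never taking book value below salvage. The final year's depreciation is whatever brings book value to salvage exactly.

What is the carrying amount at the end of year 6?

$47,485

Depreciable base = $273,017 − $19,200 = $253,817.
Year 1: DB = ⌊$273,017 × 150%/7⌋ = $58,503; SL = ⌊$253,817/7⌋ = $36,259 → take DB $58,503. Book value $214,514.
Year 2: DB = ⌊$214,514 × 150%/7⌋ = $45,967; SL = ⌊$195,314/6⌋ = $32,552 → take DB $45,967. Book value $168,547.
Year 3: DB = ⌊$168,547 × 150%/7⌋ = $36,117; SL = ⌊$149,347/5⌋ = $29,869 → take DB $36,117. Book value $132,430.
Year 4: DB = ⌊$132,430 × 150%/7⌋ = $28,377; SL = ⌊$113,230/4⌋ = $28,307 → take DB $28,377. Book value $104,053.
Year 5: DB = ⌊$104,053 × 150%/7⌋ = $22,297; SL = ⌊$84,853/3⌋ = $28,284 → take SL $28,284. Book value $75,769.
Year 6: DB = ⌊$75,769 × 150%/7⌋ = $16,236; SL = ⌊$56,569/2⌋ = $28,284 → take SL $28,284. Book value $47,485.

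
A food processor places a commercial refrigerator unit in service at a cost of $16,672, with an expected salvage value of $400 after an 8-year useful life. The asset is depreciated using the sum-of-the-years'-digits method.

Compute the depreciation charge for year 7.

$904

Depreciable base = $16,672 − $400 = $16,272.
Sum of the years' digits = 8+7+6+5+4+3+2+1 = 36.
Year 1: $16,272 × 8/36 = $3,616. Book value $13,056.
Year 2: $16,272 × 7/36 = $3,164. Book value $9,892.
Year 3: $16,272 × 6/36 = $2,712. Book value $7,180.
Year 4: $16,272 × 5/36 = $2,260. Book value $4,920.
Year 5: $16,272 × 4/36 = $1,808. Book value $3,112.
Year 6: $16,272 × 3/36 = $1,356. Book value $1,756.
Year 7: $16,272 × 2/36 = $904. Book value $852.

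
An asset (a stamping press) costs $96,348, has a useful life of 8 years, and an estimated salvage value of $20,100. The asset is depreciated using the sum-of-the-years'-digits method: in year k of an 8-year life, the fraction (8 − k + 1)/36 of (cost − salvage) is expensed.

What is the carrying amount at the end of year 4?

$41,280

Depreciable base = $96,348 − $20,100 = $76,248.
Sum of the years' digits = 8+7+6+5+4+3+2+1 = 36.
Year 1: $76,248 × 8/36 = $16,944. Book value $79,404.
Year 2: $76,248 × 7/36 = $14,826. Book value $64,578.
Year 3: $76,248 × 6/36 = $12,708. Book value $51,870.
Year 4: $76,248 × 5/36 = $10,590. Book value $41,280.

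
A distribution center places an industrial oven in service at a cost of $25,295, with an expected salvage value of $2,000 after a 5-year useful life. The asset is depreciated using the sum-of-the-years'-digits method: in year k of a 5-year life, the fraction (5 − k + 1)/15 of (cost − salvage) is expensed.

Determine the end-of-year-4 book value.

Depreciable base = $25,295 − $2,000 = $23,295.
Sum of the years' digits = 5+4+3+2+1 = 15.
Year 1: $23,295 × 5/15 = $7,765. Book value $17,530.
Year 2: $23,295 × 4/15 = $6,212. Book value $11,318.
Year 3: $23,295 × 3/15 = $4,659. Book value $6,659.
Year 4: $23,295 × 2/15 = $3,106. Book value $3,553.

$3,553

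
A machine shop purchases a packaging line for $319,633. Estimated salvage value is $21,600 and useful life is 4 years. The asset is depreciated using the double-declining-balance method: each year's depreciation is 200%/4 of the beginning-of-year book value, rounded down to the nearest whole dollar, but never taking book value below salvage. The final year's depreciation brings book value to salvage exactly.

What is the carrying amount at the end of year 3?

$39,955

Depreciable base = $319,633 − $21,600 = $298,033.
Year 1: ⌊$319,633 × 200%/4⌋ = $159,816. Book value $159,817.
Year 2: ⌊$159,817 × 200%/4⌋ = $79,908. Book value $79,909.
Year 3: ⌊$79,909 × 200%/4⌋ = $39,954. Book value $39,955.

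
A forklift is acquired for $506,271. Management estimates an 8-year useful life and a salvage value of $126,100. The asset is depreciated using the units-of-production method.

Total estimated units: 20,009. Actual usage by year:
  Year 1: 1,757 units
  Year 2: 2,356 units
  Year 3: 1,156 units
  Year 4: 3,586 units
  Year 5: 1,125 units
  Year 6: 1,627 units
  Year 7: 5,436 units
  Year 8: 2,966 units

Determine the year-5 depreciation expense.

Depreciable base = $506,271 − $126,100 = $380,171.
Rate = $380,171 / 20,009 units = $19 per unit.
Year 1: 1,757 × $19 = $33,383. Book value $472,888.
Year 2: 2,356 × $19 = $44,764. Book value $428,124.
Year 3: 1,156 × $19 = $21,964. Book value $406,160.
Year 4: 3,586 × $19 = $68,134. Book value $338,026.
Year 5: 1,125 × $19 = $21,375. Book value $316,651.

$21,375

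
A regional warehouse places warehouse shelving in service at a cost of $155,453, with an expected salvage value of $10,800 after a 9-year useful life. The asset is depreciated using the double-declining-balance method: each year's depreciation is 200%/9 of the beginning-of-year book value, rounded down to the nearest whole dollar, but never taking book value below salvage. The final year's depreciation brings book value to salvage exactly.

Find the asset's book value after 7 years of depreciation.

Depreciable base = $155,453 − $10,800 = $144,653.
Year 1: ⌊$155,453 × 200%/9⌋ = $34,545. Book value $120,908.
Year 2: ⌊$120,908 × 200%/9⌋ = $26,868. Book value $94,040.
Year 3: ⌊$94,040 × 200%/9⌋ = $20,897. Book value $73,143.
Year 4: ⌊$73,143 × 200%/9⌋ = $16,254. Book value $56,889.
Year 5: ⌊$56,889 × 200%/9⌋ = $12,642. Book value $44,247.
Year 6: ⌊$44,247 × 200%/9⌋ = $9,832. Book value $34,415.
Year 7: ⌊$34,415 × 200%/9⌋ = $7,647. Book value $26,768.

$26,768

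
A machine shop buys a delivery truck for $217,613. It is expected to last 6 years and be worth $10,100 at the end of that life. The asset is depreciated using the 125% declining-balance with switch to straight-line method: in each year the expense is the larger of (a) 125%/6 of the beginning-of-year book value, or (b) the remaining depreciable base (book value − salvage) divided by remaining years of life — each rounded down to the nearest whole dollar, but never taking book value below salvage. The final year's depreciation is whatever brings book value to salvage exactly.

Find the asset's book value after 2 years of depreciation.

Depreciable base = $217,613 − $10,100 = $207,513.
Year 1: DB = ⌊$217,613 × 125%/6⌋ = $45,336; SL = ⌊$207,513/6⌋ = $34,585 → take DB $45,336. Book value $172,277.
Year 2: DB = ⌊$172,277 × 125%/6⌋ = $35,891; SL = ⌊$162,177/5⌋ = $32,435 → take DB $35,891. Book value $136,386.

$136,386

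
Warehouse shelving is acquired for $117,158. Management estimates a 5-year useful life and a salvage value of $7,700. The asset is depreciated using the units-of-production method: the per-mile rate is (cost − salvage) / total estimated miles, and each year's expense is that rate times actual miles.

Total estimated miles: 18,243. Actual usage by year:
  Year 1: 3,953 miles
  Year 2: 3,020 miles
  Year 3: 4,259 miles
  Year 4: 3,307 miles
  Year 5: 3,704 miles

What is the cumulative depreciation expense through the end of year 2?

$41,838

Depreciable base = $117,158 − $7,700 = $109,458.
Rate = $109,458 / 18,243 miles = $6 per mile.
Year 1: 3,953 × $6 = $23,718. Book value $93,440.
Year 2: 3,020 × $6 = $18,120. Book value $75,320.
Accumulated through year 2 = $117,158 − $75,320 = $41,838.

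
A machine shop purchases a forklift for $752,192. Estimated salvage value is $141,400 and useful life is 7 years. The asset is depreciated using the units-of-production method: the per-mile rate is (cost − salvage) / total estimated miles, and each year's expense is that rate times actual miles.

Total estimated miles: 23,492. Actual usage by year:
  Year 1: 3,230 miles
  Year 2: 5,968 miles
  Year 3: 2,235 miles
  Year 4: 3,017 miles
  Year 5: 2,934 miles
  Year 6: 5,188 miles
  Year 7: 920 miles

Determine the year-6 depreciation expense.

$134,888

Depreciable base = $752,192 − $141,400 = $610,792.
Rate = $610,792 / 23,492 miles = $26 per mile.
Year 1: 3,230 × $26 = $83,980. Book value $668,212.
Year 2: 5,968 × $26 = $155,168. Book value $513,044.
Year 3: 2,235 × $26 = $58,110. Book value $454,934.
Year 4: 3,017 × $26 = $78,442. Book value $376,492.
Year 5: 2,934 × $26 = $76,284. Book value $300,208.
Year 6: 5,188 × $26 = $134,888. Book value $165,320.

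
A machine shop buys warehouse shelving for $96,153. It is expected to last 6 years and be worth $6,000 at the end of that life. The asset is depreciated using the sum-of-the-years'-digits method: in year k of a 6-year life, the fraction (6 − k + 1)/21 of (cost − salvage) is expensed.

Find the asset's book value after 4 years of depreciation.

$18,879

Depreciable base = $96,153 − $6,000 = $90,153.
Sum of the years' digits = 6+5+4+3+2+1 = 21.
Year 1: $90,153 × 6/21 = $25,758. Book value $70,395.
Year 2: $90,153 × 5/21 = $21,465. Book value $48,930.
Year 3: $90,153 × 4/21 = $17,172. Book value $31,758.
Year 4: $90,153 × 3/21 = $12,879. Book value $18,879.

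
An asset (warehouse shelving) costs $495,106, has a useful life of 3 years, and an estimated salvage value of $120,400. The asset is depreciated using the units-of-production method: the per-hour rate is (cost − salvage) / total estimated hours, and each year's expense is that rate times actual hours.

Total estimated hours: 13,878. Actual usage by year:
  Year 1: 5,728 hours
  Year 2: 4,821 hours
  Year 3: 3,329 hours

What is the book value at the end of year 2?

$210,283

Depreciable base = $495,106 − $120,400 = $374,706.
Rate = $374,706 / 13,878 hours = $27 per hour.
Year 1: 5,728 × $27 = $154,656. Book value $340,450.
Year 2: 4,821 × $27 = $130,167. Book value $210,283.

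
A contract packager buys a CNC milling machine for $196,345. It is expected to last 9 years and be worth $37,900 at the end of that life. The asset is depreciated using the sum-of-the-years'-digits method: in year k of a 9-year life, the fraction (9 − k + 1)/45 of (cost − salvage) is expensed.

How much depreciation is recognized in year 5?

Depreciable base = $196,345 − $37,900 = $158,445.
Sum of the years' digits = 9+8+7+6+5+4+3+2+1 = 45.
Year 1: $158,445 × 9/45 = $31,689. Book value $164,656.
Year 2: $158,445 × 8/45 = $28,168. Book value $136,488.
Year 3: $158,445 × 7/45 = $24,647. Book value $111,841.
Year 4: $158,445 × 6/45 = $21,126. Book value $90,715.
Year 5: $158,445 × 5/45 = $17,605. Book value $73,110.

$17,605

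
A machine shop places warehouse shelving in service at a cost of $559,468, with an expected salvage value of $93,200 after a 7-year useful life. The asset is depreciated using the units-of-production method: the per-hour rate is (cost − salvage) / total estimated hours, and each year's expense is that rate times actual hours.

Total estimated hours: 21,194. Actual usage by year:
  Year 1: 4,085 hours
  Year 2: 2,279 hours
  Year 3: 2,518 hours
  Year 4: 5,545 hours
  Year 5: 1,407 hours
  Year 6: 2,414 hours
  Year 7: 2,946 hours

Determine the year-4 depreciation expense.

Depreciable base = $559,468 − $93,200 = $466,268.
Rate = $466,268 / 21,194 hours = $22 per hour.
Year 1: 4,085 × $22 = $89,870. Book value $469,598.
Year 2: 2,279 × $22 = $50,138. Book value $419,460.
Year 3: 2,518 × $22 = $55,396. Book value $364,064.
Year 4: 5,545 × $22 = $121,990. Book value $242,074.

$121,990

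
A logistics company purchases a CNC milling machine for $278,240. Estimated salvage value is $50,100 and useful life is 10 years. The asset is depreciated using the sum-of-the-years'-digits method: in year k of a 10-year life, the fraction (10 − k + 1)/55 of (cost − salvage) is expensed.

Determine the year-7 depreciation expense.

$16,592

Depreciable base = $278,240 − $50,100 = $228,140.
Sum of the years' digits = 10+9+8+7+6+5+4+3+2+1 = 55.
Year 1: $228,140 × 10/55 = $41,480. Book value $236,760.
Year 2: $228,140 × 9/55 = $37,332. Book value $199,428.
Year 3: $228,140 × 8/55 = $33,184. Book value $166,244.
Year 4: $228,140 × 7/55 = $29,036. Book value $137,208.
Year 5: $228,140 × 6/55 = $24,888. Book value $112,320.
Year 6: $228,140 × 5/55 = $20,740. Book value $91,580.
Year 7: $228,140 × 4/55 = $16,592. Book value $74,988.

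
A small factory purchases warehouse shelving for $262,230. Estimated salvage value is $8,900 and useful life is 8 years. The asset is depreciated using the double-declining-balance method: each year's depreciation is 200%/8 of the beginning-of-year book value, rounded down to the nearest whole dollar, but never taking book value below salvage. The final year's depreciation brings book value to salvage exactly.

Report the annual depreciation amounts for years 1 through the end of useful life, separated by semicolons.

$65,557; $49,168; $36,876; $27,657; $20,743; $15,557; $11,668; $26,104

Depreciable base = $262,230 − $8,900 = $253,330.
Year 1: ⌊$262,230 × 200%/8⌋ = $65,557. Book value $196,673.
Year 2: ⌊$196,673 × 200%/8⌋ = $49,168. Book value $147,505.
Year 3: ⌊$147,505 × 200%/8⌋ = $36,876. Book value $110,629.
Year 4: ⌊$110,629 × 200%/8⌋ = $27,657. Book value $82,972.
Year 5: ⌊$82,972 × 200%/8⌋ = $20,743. Book value $62,229.
Year 6: ⌊$62,229 × 200%/8⌋ = $15,557. Book value $46,672.
Year 7: ⌊$46,672 × 200%/8⌋ = $11,668. Book value $35,004.
Year 8 (final): $35,004 − $8,900 = $26,104. Book value $8,900.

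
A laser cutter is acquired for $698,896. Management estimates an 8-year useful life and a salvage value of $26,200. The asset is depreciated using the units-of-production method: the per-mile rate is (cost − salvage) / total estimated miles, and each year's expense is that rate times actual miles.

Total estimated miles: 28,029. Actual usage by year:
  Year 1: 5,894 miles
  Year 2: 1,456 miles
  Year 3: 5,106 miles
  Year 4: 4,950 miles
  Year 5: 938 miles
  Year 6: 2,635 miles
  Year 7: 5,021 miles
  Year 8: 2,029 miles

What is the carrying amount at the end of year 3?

$399,952

Depreciable base = $698,896 − $26,200 = $672,696.
Rate = $672,696 / 28,029 miles = $24 per mile.
Year 1: 5,894 × $24 = $141,456. Book value $557,440.
Year 2: 1,456 × $24 = $34,944. Book value $522,496.
Year 3: 5,106 × $24 = $122,544. Book value $399,952.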